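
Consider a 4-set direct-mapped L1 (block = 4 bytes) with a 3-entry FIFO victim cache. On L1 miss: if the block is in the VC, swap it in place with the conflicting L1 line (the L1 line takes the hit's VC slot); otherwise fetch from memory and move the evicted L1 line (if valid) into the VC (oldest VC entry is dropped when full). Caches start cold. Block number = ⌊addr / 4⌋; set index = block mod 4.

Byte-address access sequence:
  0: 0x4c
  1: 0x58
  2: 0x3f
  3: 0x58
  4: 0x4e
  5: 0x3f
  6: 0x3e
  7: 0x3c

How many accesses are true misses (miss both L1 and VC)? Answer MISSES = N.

#0 0x4c→b19/s3 MISS; vc=[]
#1 0x58→b22/s2 MISS; vc=[]
#2 0x3f→b15/s3 MISS; vc=[19]
#3 0x58→b22/s2 L1-HIT; vc=[19]
#4 0x4e→b19/s3 VC-HIT; vc=[15]
#5 0x3f→b15/s3 VC-HIT; vc=[19]
#6 0x3e→b15/s3 L1-HIT; vc=[19]
#7 0x3c→b15/s3 L1-HIT; vc=[19]

MISSES = 3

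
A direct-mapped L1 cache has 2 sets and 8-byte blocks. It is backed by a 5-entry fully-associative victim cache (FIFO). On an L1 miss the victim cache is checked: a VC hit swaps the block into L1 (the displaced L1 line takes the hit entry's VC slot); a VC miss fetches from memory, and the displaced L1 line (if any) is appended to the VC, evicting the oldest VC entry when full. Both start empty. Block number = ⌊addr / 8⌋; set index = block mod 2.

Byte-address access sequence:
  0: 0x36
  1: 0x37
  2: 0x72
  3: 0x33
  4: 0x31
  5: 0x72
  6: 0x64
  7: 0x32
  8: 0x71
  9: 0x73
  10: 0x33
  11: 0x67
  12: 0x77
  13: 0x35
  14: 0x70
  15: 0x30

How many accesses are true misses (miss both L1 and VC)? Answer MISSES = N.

MISSES = 3

  [0] addr=0x36 blk=6 s=0: MISS | VC []
  [1] addr=0x37 blk=6 s=0: L1-HIT | VC []
  [2] addr=0x72 blk=14 s=0: MISS | VC [6]
  [3] addr=0x33 blk=6 s=0: VC-HIT | VC [14]
  [4] addr=0x31 blk=6 s=0: L1-HIT | VC [14]
  [5] addr=0x72 blk=14 s=0: VC-HIT | VC [6]
  [6] addr=0x64 blk=12 s=0: MISS | VC [6, 14]
  [7] addr=0x32 blk=6 s=0: VC-HIT | VC [12, 14]
  [8] addr=0x71 blk=14 s=0: VC-HIT | VC [12, 6]
  [9] addr=0x73 blk=14 s=0: L1-HIT | VC [12, 6]
  [10] addr=0x33 blk=6 s=0: VC-HIT | VC [12, 14]
  [11] addr=0x67 blk=12 s=0: VC-HIT | VC [6, 14]
  [12] addr=0x77 blk=14 s=0: VC-HIT | VC [6, 12]
  [13] addr=0x35 blk=6 s=0: VC-HIT | VC [14, 12]
  [14] addr=0x70 blk=14 s=0: VC-HIT | VC [6, 12]
  [15] addr=0x30 blk=6 s=0: VC-HIT | VC [14, 12]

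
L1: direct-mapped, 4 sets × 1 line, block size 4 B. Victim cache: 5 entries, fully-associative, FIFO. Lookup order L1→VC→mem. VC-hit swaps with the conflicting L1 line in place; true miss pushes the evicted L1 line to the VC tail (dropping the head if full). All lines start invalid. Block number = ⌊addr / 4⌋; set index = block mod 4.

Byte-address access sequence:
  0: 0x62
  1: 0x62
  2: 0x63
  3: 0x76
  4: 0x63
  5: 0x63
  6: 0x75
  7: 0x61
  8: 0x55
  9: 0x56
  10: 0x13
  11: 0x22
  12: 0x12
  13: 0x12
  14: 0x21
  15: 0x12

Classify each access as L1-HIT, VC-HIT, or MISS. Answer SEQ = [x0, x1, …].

0: 0x62 (blk 24, set 0) → MISS  vc=[]
1: 0x62 (blk 24, set 0) → L1-HIT  vc=[]
2: 0x63 (blk 24, set 0) → L1-HIT  vc=[]
3: 0x76 (blk 29, set 1) → MISS  vc=[]
4: 0x63 (blk 24, set 0) → L1-HIT  vc=[]
5: 0x63 (blk 24, set 0) → L1-HIT  vc=[]
6: 0x75 (blk 29, set 1) → L1-HIT  vc=[]
7: 0x61 (blk 24, set 0) → L1-HIT  vc=[]
8: 0x55 (blk 21, set 1) → MISS  vc=[29]
9: 0x56 (blk 21, set 1) → L1-HIT  vc=[29]
10: 0x13 (blk 4, set 0) → MISS  vc=[29, 24]
11: 0x22 (blk 8, set 0) → MISS  vc=[29, 24, 4]
12: 0x12 (blk 4, set 0) → VC-HIT  vc=[29, 24, 8]
13: 0x12 (blk 4, set 0) → L1-HIT  vc=[29, 24, 8]
14: 0x21 (blk 8, set 0) → VC-HIT  vc=[29, 24, 4]
15: 0x12 (blk 4, set 0) → VC-HIT  vc=[29, 24, 8]

SEQ = [MISS, L1-HIT, L1-HIT, MISS, L1-HIT, L1-HIT, L1-HIT, L1-HIT, MISS, L1-HIT, MISS, MISS, VC-HIT, L1-HIT, VC-HIT, VC-HIT]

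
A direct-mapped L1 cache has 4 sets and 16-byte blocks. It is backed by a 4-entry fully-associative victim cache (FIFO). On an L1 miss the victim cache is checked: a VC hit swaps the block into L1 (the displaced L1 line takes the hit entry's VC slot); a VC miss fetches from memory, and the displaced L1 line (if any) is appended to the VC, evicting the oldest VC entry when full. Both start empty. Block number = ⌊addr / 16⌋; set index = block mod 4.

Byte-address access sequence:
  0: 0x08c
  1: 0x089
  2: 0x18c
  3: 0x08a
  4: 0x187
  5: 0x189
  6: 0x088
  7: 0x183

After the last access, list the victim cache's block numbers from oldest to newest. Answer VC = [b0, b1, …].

VC = [8]

  [0] addr=0x8c blk=8 s=0: MISS | VC []
  [1] addr=0x89 blk=8 s=0: L1-HIT | VC []
  [2] addr=0x18c blk=24 s=0: MISS | VC [8]
  [3] addr=0x8a blk=8 s=0: VC-HIT | VC [24]
  [4] addr=0x187 blk=24 s=0: VC-HIT | VC [8]
  [5] addr=0x189 blk=24 s=0: L1-HIT | VC [8]
  [6] addr=0x88 blk=8 s=0: VC-HIT | VC [24]
  [7] addr=0x183 blk=24 s=0: VC-HIT | VC [8]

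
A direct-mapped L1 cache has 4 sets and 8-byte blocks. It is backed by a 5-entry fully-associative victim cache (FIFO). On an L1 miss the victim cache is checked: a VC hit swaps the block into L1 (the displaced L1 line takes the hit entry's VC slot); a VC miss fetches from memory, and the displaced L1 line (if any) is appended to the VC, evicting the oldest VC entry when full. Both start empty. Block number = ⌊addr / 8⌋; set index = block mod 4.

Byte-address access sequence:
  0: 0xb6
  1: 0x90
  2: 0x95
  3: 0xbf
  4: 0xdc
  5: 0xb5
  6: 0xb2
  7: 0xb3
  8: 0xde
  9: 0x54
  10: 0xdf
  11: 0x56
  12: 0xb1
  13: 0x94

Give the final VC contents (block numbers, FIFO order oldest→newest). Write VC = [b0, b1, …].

VC = [22, 23, 10]

0: 0xb6 (blk 22, set 2) → MISS  vc=[]
1: 0x90 (blk 18, set 2) → MISS  vc=[22]
2: 0x95 (blk 18, set 2) → L1-HIT  vc=[22]
3: 0xbf (blk 23, set 3) → MISS  vc=[22]
4: 0xdc (blk 27, set 3) → MISS  vc=[22, 23]
5: 0xb5 (blk 22, set 2) → VC-HIT  vc=[18, 23]
6: 0xb2 (blk 22, set 2) → L1-HIT  vc=[18, 23]
7: 0xb3 (blk 22, set 2) → L1-HIT  vc=[18, 23]
8: 0xde (blk 27, set 3) → L1-HIT  vc=[18, 23]
9: 0x54 (blk 10, set 2) → MISS  vc=[18, 23, 22]
10: 0xdf (blk 27, set 3) → L1-HIT  vc=[18, 23, 22]
11: 0x56 (blk 10, set 2) → L1-HIT  vc=[18, 23, 22]
12: 0xb1 (blk 22, set 2) → VC-HIT  vc=[18, 23, 10]
13: 0x94 (blk 18, set 2) → VC-HIT  vc=[22, 23, 10]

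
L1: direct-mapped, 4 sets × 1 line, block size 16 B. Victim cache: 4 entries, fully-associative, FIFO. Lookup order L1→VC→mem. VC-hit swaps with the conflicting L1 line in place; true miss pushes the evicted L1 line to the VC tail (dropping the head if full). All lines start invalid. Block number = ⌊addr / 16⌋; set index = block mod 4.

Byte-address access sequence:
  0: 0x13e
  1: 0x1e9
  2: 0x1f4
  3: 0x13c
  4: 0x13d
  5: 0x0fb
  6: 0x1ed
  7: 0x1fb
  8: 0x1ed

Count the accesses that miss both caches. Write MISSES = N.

MISSES = 4

0: 0x13e (blk 19, set 3) → MISS  vc=[]
1: 0x1e9 (blk 30, set 2) → MISS  vc=[]
2: 0x1f4 (blk 31, set 3) → MISS  vc=[19]
3: 0x13c (blk 19, set 3) → VC-HIT  vc=[31]
4: 0x13d (blk 19, set 3) → L1-HIT  vc=[31]
5: 0xfb (blk 15, set 3) → MISS  vc=[31, 19]
6: 0x1ed (blk 30, set 2) → L1-HIT  vc=[31, 19]
7: 0x1fb (blk 31, set 3) → VC-HIT  vc=[15, 19]
8: 0x1ed (blk 30, set 2) → L1-HIT  vc=[15, 19]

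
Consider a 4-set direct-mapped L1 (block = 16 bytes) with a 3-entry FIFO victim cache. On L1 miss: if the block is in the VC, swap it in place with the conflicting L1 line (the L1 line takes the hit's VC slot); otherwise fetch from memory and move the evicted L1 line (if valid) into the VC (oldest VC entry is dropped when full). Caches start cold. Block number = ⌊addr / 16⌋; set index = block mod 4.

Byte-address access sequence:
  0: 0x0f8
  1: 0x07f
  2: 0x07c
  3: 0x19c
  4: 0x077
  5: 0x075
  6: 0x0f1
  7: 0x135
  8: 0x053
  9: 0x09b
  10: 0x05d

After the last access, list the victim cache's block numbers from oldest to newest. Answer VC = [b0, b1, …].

0: 0xf8 (blk 15, set 3) → MISS  vc=[]
1: 0x7f (blk 7, set 3) → MISS  vc=[15]
2: 0x7c (blk 7, set 3) → L1-HIT  vc=[15]
3: 0x19c (blk 25, set 1) → MISS  vc=[15]
4: 0x77 (blk 7, set 3) → L1-HIT  vc=[15]
5: 0x75 (blk 7, set 3) → L1-HIT  vc=[15]
6: 0xf1 (blk 15, set 3) → VC-HIT  vc=[7]
7: 0x135 (blk 19, set 3) → MISS  vc=[7, 15]
8: 0x53 (blk 5, set 1) → MISS  vc=[7, 15, 25]
9: 0x9b (blk 9, set 1) → MISS  vc=[15, 25, 5]
10: 0x5d (blk 5, set 1) → VC-HIT  vc=[15, 25, 9]

VC = [15, 25, 9]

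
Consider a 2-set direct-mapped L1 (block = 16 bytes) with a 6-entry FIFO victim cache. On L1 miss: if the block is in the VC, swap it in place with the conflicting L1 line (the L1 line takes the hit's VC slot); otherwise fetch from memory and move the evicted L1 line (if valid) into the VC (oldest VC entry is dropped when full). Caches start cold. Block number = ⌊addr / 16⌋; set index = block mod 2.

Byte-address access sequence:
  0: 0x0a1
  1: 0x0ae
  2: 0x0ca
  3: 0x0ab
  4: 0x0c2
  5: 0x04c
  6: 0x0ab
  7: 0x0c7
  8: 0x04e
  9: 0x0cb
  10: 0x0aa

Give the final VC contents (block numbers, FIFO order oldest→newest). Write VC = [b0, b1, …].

  [0] addr=0xa1 blk=10 s=0: MISS | VC []
  [1] addr=0xae blk=10 s=0: L1-HIT | VC []
  [2] addr=0xca blk=12 s=0: MISS | VC [10]
  [3] addr=0xab blk=10 s=0: VC-HIT | VC [12]
  [4] addr=0xc2 blk=12 s=0: VC-HIT | VC [10]
  [5] addr=0x4c blk=4 s=0: MISS | VC [10, 12]
  [6] addr=0xab blk=10 s=0: VC-HIT | VC [4, 12]
  [7] addr=0xc7 blk=12 s=0: VC-HIT | VC [4, 10]
  [8] addr=0x4e blk=4 s=0: VC-HIT | VC [12, 10]
  [9] addr=0xcb blk=12 s=0: VC-HIT | VC [4, 10]
  [10] addr=0xaa blk=10 s=0: VC-HIT | VC [4, 12]

VC = [4, 12]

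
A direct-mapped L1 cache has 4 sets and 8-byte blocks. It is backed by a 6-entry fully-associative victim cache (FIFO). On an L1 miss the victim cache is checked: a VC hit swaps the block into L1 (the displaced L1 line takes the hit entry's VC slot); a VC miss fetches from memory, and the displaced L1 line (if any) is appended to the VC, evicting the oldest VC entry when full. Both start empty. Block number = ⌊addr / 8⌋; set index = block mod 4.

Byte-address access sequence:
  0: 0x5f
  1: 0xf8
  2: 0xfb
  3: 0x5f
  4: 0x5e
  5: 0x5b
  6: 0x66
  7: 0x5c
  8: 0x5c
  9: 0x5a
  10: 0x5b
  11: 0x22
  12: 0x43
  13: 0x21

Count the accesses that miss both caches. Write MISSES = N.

#0 0x5f→b11/s3 MISS; vc=[]
#1 0xf8→b31/s3 MISS; vc=[11]
#2 0xfb→b31/s3 L1-HIT; vc=[11]
#3 0x5f→b11/s3 VC-HIT; vc=[31]
#4 0x5e→b11/s3 L1-HIT; vc=[31]
#5 0x5b→b11/s3 L1-HIT; vc=[31]
#6 0x66→b12/s0 MISS; vc=[31]
#7 0x5c→b11/s3 L1-HIT; vc=[31]
#8 0x5c→b11/s3 L1-HIT; vc=[31]
#9 0x5a→b11/s3 L1-HIT; vc=[31]
#10 0x5b→b11/s3 L1-HIT; vc=[31]
#11 0x22→b4/s0 MISS; vc=[31,12]
#12 0x43→b8/s0 MISS; vc=[31,12,4]
#13 0x21→b4/s0 VC-HIT; vc=[31,12,8]

MISSES = 5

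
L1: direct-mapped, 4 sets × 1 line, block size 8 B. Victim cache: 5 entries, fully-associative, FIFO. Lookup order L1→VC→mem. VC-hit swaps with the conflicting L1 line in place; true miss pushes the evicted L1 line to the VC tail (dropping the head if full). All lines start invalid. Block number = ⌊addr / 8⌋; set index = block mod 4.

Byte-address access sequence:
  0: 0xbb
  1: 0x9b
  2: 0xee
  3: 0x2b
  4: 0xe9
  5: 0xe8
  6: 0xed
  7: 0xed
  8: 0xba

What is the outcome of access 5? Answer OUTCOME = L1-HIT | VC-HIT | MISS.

  [0] addr=0xbb blk=23 s=3: MISS | VC []
  [1] addr=0x9b blk=19 s=3: MISS | VC [23]
  [2] addr=0xee blk=29 s=1: MISS | VC [23]
  [3] addr=0x2b blk=5 s=1: MISS | VC [23, 29]
  [4] addr=0xe9 blk=29 s=1: VC-HIT | VC [23, 5]
  [5] addr=0xe8 blk=29 s=1: L1-HIT | VC [23, 5]
  [6] addr=0xed blk=29 s=1: L1-HIT | VC [23, 5]
  [7] addr=0xed blk=29 s=1: L1-HIT | VC [23, 5]
  [8] addr=0xba blk=23 s=3: VC-HIT | VC [19, 5]

OUTCOME = L1-HIT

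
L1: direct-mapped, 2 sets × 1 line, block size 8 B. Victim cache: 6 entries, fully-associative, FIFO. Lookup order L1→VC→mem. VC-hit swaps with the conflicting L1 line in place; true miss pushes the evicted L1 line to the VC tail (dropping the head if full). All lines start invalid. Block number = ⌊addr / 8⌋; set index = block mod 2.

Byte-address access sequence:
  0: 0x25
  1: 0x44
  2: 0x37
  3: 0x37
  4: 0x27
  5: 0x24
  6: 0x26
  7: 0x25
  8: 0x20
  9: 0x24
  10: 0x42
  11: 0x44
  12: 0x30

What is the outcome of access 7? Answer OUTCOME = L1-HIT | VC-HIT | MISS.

OUTCOME = L1-HIT

  [0] addr=0x25 blk=4 s=0: MISS | VC []
  [1] addr=0x44 blk=8 s=0: MISS | VC [4]
  [2] addr=0x37 blk=6 s=0: MISS | VC [4, 8]
  [3] addr=0x37 blk=6 s=0: L1-HIT | VC [4, 8]
  [4] addr=0x27 blk=4 s=0: VC-HIT | VC [6, 8]
  [5] addr=0x24 blk=4 s=0: L1-HIT | VC [6, 8]
  [6] addr=0x26 blk=4 s=0: L1-HIT | VC [6, 8]
  [7] addr=0x25 blk=4 s=0: L1-HIT | VC [6, 8]
  [8] addr=0x20 blk=4 s=0: L1-HIT | VC [6, 8]
  [9] addr=0x24 blk=4 s=0: L1-HIT | VC [6, 8]
  [10] addr=0x42 blk=8 s=0: VC-HIT | VC [6, 4]
  [11] addr=0x44 blk=8 s=0: L1-HIT | VC [6, 4]
  [12] addr=0x30 blk=6 s=0: VC-HIT | VC [8, 4]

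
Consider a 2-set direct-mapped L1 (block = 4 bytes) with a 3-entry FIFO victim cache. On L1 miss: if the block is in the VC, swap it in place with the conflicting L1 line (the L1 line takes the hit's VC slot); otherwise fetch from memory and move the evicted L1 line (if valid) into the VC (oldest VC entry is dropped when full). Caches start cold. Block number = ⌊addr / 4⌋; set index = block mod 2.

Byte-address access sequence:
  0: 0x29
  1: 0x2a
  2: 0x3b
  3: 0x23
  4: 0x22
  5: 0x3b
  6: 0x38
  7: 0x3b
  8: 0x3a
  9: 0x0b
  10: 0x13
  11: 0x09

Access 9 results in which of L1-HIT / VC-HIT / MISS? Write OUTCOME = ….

  [0] addr=0x29 blk=10 s=0: MISS | VC []
  [1] addr=0x2a blk=10 s=0: L1-HIT | VC []
  [2] addr=0x3b blk=14 s=0: MISS | VC [10]
  [3] addr=0x23 blk=8 s=0: MISS | VC [10, 14]
  [4] addr=0x22 blk=8 s=0: L1-HIT | VC [10, 14]
  [5] addr=0x3b blk=14 s=0: VC-HIT | VC [10, 8]
  [6] addr=0x38 blk=14 s=0: L1-HIT | VC [10, 8]
  [7] addr=0x3b blk=14 s=0: L1-HIT | VC [10, 8]
  [8] addr=0x3a blk=14 s=0: L1-HIT | VC [10, 8]
  [9] addr=0xb blk=2 s=0: MISS | VC [10, 8, 14]
  [10] addr=0x13 blk=4 s=0: MISS | VC [8, 14, 2]
  [11] addr=0x9 blk=2 s=0: VC-HIT | VC [8, 14, 4]

OUTCOME = MISS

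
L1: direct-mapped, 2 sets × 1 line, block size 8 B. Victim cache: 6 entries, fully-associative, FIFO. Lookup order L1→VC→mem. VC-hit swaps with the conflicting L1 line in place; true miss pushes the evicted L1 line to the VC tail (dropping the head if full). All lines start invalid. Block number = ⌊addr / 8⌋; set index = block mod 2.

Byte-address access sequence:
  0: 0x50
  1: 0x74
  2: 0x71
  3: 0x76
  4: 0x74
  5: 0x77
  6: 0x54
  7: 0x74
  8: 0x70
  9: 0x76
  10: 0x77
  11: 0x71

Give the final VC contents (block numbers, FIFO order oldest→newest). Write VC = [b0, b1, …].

VC = [10]

0: 0x50 (blk 10, set 0) → MISS  vc=[]
1: 0x74 (blk 14, set 0) → MISS  vc=[10]
2: 0x71 (blk 14, set 0) → L1-HIT  vc=[10]
3: 0x76 (blk 14, set 0) → L1-HIT  vc=[10]
4: 0x74 (blk 14, set 0) → L1-HIT  vc=[10]
5: 0x77 (blk 14, set 0) → L1-HIT  vc=[10]
6: 0x54 (blk 10, set 0) → VC-HIT  vc=[14]
7: 0x74 (blk 14, set 0) → VC-HIT  vc=[10]
8: 0x70 (blk 14, set 0) → L1-HIT  vc=[10]
9: 0x76 (blk 14, set 0) → L1-HIT  vc=[10]
10: 0x77 (blk 14, set 0) → L1-HIT  vc=[10]
11: 0x71 (blk 14, set 0) → L1-HIT  vc=[10]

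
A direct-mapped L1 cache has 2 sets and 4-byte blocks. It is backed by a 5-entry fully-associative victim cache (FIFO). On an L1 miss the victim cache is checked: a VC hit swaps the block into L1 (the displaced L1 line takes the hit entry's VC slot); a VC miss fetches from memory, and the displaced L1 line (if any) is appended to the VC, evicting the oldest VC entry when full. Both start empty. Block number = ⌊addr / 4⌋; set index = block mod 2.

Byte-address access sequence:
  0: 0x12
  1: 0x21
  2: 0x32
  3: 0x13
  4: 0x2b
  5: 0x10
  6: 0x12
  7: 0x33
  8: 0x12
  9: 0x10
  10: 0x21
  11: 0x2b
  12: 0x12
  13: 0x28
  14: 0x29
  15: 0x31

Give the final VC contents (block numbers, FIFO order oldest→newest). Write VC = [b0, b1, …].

#0 0x12→b4/s0 MISS; vc=[]
#1 0x21→b8/s0 MISS; vc=[4]
#2 0x32→b12/s0 MISS; vc=[4,8]
#3 0x13→b4/s0 VC-HIT; vc=[12,8]
#4 0x2b→b10/s0 MISS; vc=[12,8,4]
#5 0x10→b4/s0 VC-HIT; vc=[12,8,10]
#6 0x12→b4/s0 L1-HIT; vc=[12,8,10]
#7 0x33→b12/s0 VC-HIT; vc=[4,8,10]
#8 0x12→b4/s0 VC-HIT; vc=[12,8,10]
#9 0x10→b4/s0 L1-HIT; vc=[12,8,10]
#10 0x21→b8/s0 VC-HIT; vc=[12,4,10]
#11 0x2b→b10/s0 VC-HIT; vc=[12,4,8]
#12 0x12→b4/s0 VC-HIT; vc=[12,10,8]
#13 0x28→b10/s0 VC-HIT; vc=[12,4,8]
#14 0x29→b10/s0 L1-HIT; vc=[12,4,8]
#15 0x31→b12/s0 VC-HIT; vc=[10,4,8]

VC = [10, 4, 8]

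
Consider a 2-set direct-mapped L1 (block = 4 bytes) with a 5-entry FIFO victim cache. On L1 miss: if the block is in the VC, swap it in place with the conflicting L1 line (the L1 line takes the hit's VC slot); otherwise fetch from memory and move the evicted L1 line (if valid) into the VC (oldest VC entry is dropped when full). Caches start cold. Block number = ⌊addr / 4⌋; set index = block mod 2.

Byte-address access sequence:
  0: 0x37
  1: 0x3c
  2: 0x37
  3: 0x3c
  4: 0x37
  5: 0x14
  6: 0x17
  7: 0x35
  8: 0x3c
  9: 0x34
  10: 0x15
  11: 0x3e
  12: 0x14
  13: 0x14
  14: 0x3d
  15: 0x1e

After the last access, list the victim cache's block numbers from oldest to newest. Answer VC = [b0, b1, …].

  [0] addr=0x37 blk=13 s=1: MISS | VC []
  [1] addr=0x3c blk=15 s=1: MISS | VC [13]
  [2] addr=0x37 blk=13 s=1: VC-HIT | VC [15]
  [3] addr=0x3c blk=15 s=1: VC-HIT | VC [13]
  [4] addr=0x37 blk=13 s=1: VC-HIT | VC [15]
  [5] addr=0x14 blk=5 s=1: MISS | VC [15, 13]
  [6] addr=0x17 blk=5 s=1: L1-HIT | VC [15, 13]
  [7] addr=0x35 blk=13 s=1: VC-HIT | VC [15, 5]
  [8] addr=0x3c blk=15 s=1: VC-HIT | VC [13, 5]
  [9] addr=0x34 blk=13 s=1: VC-HIT | VC [15, 5]
  [10] addr=0x15 blk=5 s=1: VC-HIT | VC [15, 13]
  [11] addr=0x3e blk=15 s=1: VC-HIT | VC [5, 13]
  [12] addr=0x14 blk=5 s=1: VC-HIT | VC [15, 13]
  [13] addr=0x14 blk=5 s=1: L1-HIT | VC [15, 13]
  [14] addr=0x3d blk=15 s=1: VC-HIT | VC [5, 13]
  [15] addr=0x1e blk=7 s=1: MISS | VC [5, 13, 15]

VC = [5, 13, 15]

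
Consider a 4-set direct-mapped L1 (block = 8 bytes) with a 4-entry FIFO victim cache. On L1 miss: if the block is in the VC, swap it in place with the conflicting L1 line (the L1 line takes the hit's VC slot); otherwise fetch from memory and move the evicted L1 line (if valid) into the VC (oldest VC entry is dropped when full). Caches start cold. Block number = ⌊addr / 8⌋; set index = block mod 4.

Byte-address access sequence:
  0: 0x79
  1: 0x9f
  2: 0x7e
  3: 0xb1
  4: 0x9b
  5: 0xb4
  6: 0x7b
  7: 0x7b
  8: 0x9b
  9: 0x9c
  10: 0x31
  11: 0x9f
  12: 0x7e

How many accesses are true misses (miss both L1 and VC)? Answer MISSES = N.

#0 0x79→b15/s3 MISS; vc=[]
#1 0x9f→b19/s3 MISS; vc=[15]
#2 0x7e→b15/s3 VC-HIT; vc=[19]
#3 0xb1→b22/s2 MISS; vc=[19]
#4 0x9b→b19/s3 VC-HIT; vc=[15]
#5 0xb4→b22/s2 L1-HIT; vc=[15]
#6 0x7b→b15/s3 VC-HIT; vc=[19]
#7 0x7b→b15/s3 L1-HIT; vc=[19]
#8 0x9b→b19/s3 VC-HIT; vc=[15]
#9 0x9c→b19/s3 L1-HIT; vc=[15]
#10 0x31→b6/s2 MISS; vc=[15,22]
#11 0x9f→b19/s3 L1-HIT; vc=[15,22]
#12 0x7e→b15/s3 VC-HIT; vc=[19,22]

MISSES = 4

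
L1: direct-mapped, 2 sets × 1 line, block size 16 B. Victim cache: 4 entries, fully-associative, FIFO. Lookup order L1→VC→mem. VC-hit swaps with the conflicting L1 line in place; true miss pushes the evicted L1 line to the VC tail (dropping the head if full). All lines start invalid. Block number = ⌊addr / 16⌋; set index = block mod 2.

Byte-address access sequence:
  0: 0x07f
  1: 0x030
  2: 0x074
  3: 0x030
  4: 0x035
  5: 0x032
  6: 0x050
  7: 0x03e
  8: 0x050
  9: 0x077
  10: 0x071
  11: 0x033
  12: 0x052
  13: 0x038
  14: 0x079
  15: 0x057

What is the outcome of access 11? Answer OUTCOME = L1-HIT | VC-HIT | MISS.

#0 0x7f→b7/s1 MISS; vc=[]
#1 0x30→b3/s1 MISS; vc=[7]
#2 0x74→b7/s1 VC-HIT; vc=[3]
#3 0x30→b3/s1 VC-HIT; vc=[7]
#4 0x35→b3/s1 L1-HIT; vc=[7]
#5 0x32→b3/s1 L1-HIT; vc=[7]
#6 0x50→b5/s1 MISS; vc=[7,3]
#7 0x3e→b3/s1 VC-HIT; vc=[7,5]
#8 0x50→b5/s1 VC-HIT; vc=[7,3]
#9 0x77→b7/s1 VC-HIT; vc=[5,3]
#10 0x71→b7/s1 L1-HIT; vc=[5,3]
#11 0x33→b3/s1 VC-HIT; vc=[5,7]
#12 0x52→b5/s1 VC-HIT; vc=[3,7]
#13 0x38→b3/s1 VC-HIT; vc=[5,7]
#14 0x79→b7/s1 VC-HIT; vc=[5,3]
#15 0x57→b5/s1 VC-HIT; vc=[7,3]

OUTCOME = VC-HIT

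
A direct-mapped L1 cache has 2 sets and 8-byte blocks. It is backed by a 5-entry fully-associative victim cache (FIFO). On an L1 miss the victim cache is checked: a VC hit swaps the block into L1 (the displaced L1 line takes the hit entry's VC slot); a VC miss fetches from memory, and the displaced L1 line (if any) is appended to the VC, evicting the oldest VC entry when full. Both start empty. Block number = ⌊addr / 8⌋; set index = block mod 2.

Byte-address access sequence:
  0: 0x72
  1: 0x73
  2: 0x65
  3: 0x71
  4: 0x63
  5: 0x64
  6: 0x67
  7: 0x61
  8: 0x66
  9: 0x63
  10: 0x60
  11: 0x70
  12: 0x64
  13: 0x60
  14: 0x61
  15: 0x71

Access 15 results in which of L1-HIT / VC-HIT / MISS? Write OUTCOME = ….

OUTCOME = VC-HIT

#0 0x72→b14/s0 MISS; vc=[]
#1 0x73→b14/s0 L1-HIT; vc=[]
#2 0x65→b12/s0 MISS; vc=[14]
#3 0x71→b14/s0 VC-HIT; vc=[12]
#4 0x63→b12/s0 VC-HIT; vc=[14]
#5 0x64→b12/s0 L1-HIT; vc=[14]
#6 0x67→b12/s0 L1-HIT; vc=[14]
#7 0x61→b12/s0 L1-HIT; vc=[14]
#8 0x66→b12/s0 L1-HIT; vc=[14]
#9 0x63→b12/s0 L1-HIT; vc=[14]
#10 0x60→b12/s0 L1-HIT; vc=[14]
#11 0x70→b14/s0 VC-HIT; vc=[12]
#12 0x64→b12/s0 VC-HIT; vc=[14]
#13 0x60→b12/s0 L1-HIT; vc=[14]
#14 0x61→b12/s0 L1-HIT; vc=[14]
#15 0x71→b14/s0 VC-HIT; vc=[12]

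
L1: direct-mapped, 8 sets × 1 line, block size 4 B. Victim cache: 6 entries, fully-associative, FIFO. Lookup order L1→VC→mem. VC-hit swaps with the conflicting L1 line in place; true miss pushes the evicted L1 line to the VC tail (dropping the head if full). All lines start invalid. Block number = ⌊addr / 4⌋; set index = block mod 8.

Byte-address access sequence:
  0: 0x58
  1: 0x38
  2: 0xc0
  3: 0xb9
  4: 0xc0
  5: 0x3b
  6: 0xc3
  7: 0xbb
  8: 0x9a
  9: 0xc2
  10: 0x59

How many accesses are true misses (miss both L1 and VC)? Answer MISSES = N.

#0 0x58→b22/s6 MISS; vc=[]
#1 0x38→b14/s6 MISS; vc=[22]
#2 0xc0→b48/s0 MISS; vc=[22]
#3 0xb9→b46/s6 MISS; vc=[22,14]
#4 0xc0→b48/s0 L1-HIT; vc=[22,14]
#5 0x3b→b14/s6 VC-HIT; vc=[22,46]
#6 0xc3→b48/s0 L1-HIT; vc=[22,46]
#7 0xbb→b46/s6 VC-HIT; vc=[22,14]
#8 0x9a→b38/s6 MISS; vc=[22,14,46]
#9 0xc2→b48/s0 L1-HIT; vc=[22,14,46]
#10 0x59→b22/s6 VC-HIT; vc=[38,14,46]

MISSES = 5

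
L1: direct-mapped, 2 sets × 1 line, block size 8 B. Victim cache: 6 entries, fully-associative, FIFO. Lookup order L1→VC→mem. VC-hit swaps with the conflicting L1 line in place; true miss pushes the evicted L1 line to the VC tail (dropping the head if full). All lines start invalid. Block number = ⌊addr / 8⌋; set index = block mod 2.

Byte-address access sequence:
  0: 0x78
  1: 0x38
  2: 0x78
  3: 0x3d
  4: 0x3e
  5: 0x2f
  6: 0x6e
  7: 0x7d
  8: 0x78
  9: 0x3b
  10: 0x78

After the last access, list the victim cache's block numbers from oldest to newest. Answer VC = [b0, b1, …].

VC = [13, 7, 5]

#0 0x78→b15/s1 MISS; vc=[]
#1 0x38→b7/s1 MISS; vc=[15]
#2 0x78→b15/s1 VC-HIT; vc=[7]
#3 0x3d→b7/s1 VC-HIT; vc=[15]
#4 0x3e→b7/s1 L1-HIT; vc=[15]
#5 0x2f→b5/s1 MISS; vc=[15,7]
#6 0x6e→b13/s1 MISS; vc=[15,7,5]
#7 0x7d→b15/s1 VC-HIT; vc=[13,7,5]
#8 0x78→b15/s1 L1-HIT; vc=[13,7,5]
#9 0x3b→b7/s1 VC-HIT; vc=[13,15,5]
#10 0x78→b15/s1 VC-HIT; vc=[13,7,5]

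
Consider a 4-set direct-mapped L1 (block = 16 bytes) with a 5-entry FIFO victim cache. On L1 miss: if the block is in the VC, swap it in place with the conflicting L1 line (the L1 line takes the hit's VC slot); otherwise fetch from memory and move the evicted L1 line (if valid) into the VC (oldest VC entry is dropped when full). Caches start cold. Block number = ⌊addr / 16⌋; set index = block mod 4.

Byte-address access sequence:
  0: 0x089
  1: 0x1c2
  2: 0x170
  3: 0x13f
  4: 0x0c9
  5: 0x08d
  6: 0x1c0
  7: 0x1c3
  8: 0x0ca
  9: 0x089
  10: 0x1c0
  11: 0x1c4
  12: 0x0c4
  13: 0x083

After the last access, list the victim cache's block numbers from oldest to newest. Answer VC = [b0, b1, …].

  [0] addr=0x89 blk=8 s=0: MISS | VC []
  [1] addr=0x1c2 blk=28 s=0: MISS | VC [8]
  [2] addr=0x170 blk=23 s=3: MISS | VC [8]
  [3] addr=0x13f blk=19 s=3: MISS | VC [8, 23]
  [4] addr=0xc9 blk=12 s=0: MISS | VC [8, 23, 28]
  [5] addr=0x8d blk=8 s=0: VC-HIT | VC [12, 23, 28]
  [6] addr=0x1c0 blk=28 s=0: VC-HIT | VC [12, 23, 8]
  [7] addr=0x1c3 blk=28 s=0: L1-HIT | VC [12, 23, 8]
  [8] addr=0xca blk=12 s=0: VC-HIT | VC [28, 23, 8]
  [9] addr=0x89 blk=8 s=0: VC-HIT | VC [28, 23, 12]
  [10] addr=0x1c0 blk=28 s=0: VC-HIT | VC [8, 23, 12]
  [11] addr=0x1c4 blk=28 s=0: L1-HIT | VC [8, 23, 12]
  [12] addr=0xc4 blk=12 s=0: VC-HIT | VC [8, 23, 28]
  [13] addr=0x83 blk=8 s=0: VC-HIT | VC [12, 23, 28]

VC = [12, 23, 28]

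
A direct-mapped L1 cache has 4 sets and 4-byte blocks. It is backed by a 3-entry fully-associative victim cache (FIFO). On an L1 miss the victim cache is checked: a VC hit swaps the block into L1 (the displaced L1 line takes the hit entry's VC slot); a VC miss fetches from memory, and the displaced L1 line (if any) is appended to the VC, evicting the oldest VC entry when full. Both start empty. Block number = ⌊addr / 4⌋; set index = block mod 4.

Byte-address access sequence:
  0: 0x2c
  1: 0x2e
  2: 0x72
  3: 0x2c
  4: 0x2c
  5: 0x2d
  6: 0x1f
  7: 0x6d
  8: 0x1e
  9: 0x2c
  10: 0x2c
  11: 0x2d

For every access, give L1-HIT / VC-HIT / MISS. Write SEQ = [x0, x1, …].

SEQ = [MISS, L1-HIT, MISS, L1-HIT, L1-HIT, L1-HIT, MISS, MISS, VC-HIT, VC-HIT, L1-HIT, L1-HIT]

0: 0x2c (blk 11, set 3) → MISS  vc=[]
1: 0x2e (blk 11, set 3) → L1-HIT  vc=[]
2: 0x72 (blk 28, set 0) → MISS  vc=[]
3: 0x2c (blk 11, set 3) → L1-HIT  vc=[]
4: 0x2c (blk 11, set 3) → L1-HIT  vc=[]
5: 0x2d (blk 11, set 3) → L1-HIT  vc=[]
6: 0x1f (blk 7, set 3) → MISS  vc=[11]
7: 0x6d (blk 27, set 3) → MISS  vc=[11, 7]
8: 0x1e (blk 7, set 3) → VC-HIT  vc=[11, 27]
9: 0x2c (blk 11, set 3) → VC-HIT  vc=[7, 27]
10: 0x2c (blk 11, set 3) → L1-HIT  vc=[7, 27]
11: 0x2d (blk 11, set 3) → L1-HIT  vc=[7, 27]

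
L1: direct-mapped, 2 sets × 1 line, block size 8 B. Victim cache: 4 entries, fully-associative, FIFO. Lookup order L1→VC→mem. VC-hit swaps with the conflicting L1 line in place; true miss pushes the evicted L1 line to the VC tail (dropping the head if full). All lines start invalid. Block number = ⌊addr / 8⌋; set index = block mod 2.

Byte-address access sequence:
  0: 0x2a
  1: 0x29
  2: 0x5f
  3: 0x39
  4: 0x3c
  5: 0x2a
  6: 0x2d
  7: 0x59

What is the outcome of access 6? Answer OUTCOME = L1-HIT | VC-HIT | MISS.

  [0] addr=0x2a blk=5 s=1: MISS | VC []
  [1] addr=0x29 blk=5 s=1: L1-HIT | VC []
  [2] addr=0x5f blk=11 s=1: MISS | VC [5]
  [3] addr=0x39 blk=7 s=1: MISS | VC [5, 11]
  [4] addr=0x3c blk=7 s=1: L1-HIT | VC [5, 11]
  [5] addr=0x2a blk=5 s=1: VC-HIT | VC [7, 11]
  [6] addr=0x2d blk=5 s=1: L1-HIT | VC [7, 11]
  [7] addr=0x59 blk=11 s=1: VC-HIT | VC [7, 5]

OUTCOME = L1-HIT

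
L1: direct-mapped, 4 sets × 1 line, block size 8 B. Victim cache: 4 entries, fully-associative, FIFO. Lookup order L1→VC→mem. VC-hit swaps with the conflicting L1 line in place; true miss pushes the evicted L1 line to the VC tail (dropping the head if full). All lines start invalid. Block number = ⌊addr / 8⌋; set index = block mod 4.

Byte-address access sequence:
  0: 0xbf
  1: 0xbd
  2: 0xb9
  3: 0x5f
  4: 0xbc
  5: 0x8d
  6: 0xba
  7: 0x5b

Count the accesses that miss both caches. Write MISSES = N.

0: 0xbf (blk 23, set 3) → MISS  vc=[]
1: 0xbd (blk 23, set 3) → L1-HIT  vc=[]
2: 0xb9 (blk 23, set 3) → L1-HIT  vc=[]
3: 0x5f (blk 11, set 3) → MISS  vc=[23]
4: 0xbc (blk 23, set 3) → VC-HIT  vc=[11]
5: 0x8d (blk 17, set 1) → MISS  vc=[11]
6: 0xba (blk 23, set 3) → L1-HIT  vc=[11]
7: 0x5b (blk 11, set 3) → VC-HIT  vc=[23]

MISSES = 3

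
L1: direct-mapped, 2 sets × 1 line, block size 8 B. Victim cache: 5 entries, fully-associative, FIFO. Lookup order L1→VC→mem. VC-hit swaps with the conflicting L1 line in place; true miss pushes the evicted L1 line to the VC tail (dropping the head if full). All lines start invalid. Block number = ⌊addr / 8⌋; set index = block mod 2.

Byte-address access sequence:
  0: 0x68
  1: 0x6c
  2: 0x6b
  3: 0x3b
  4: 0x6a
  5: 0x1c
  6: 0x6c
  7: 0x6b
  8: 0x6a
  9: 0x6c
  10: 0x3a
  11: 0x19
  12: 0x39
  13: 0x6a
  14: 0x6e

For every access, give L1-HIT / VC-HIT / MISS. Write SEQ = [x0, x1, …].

SEQ = [MISS, L1-HIT, L1-HIT, MISS, VC-HIT, MISS, VC-HIT, L1-HIT, L1-HIT, L1-HIT, VC-HIT, VC-HIT, VC-HIT, VC-HIT, L1-HIT]

  [0] addr=0x68 blk=13 s=1: MISS | VC []
  [1] addr=0x6c blk=13 s=1: L1-HIT | VC []
  [2] addr=0x6b blk=13 s=1: L1-HIT | VC []
  [3] addr=0x3b blk=7 s=1: MISS | VC [13]
  [4] addr=0x6a blk=13 s=1: VC-HIT | VC [7]
  [5] addr=0x1c blk=3 s=1: MISS | VC [7, 13]
  [6] addr=0x6c blk=13 s=1: VC-HIT | VC [7, 3]
  [7] addr=0x6b blk=13 s=1: L1-HIT | VC [7, 3]
  [8] addr=0x6a blk=13 s=1: L1-HIT | VC [7, 3]
  [9] addr=0x6c blk=13 s=1: L1-HIT | VC [7, 3]
  [10] addr=0x3a blk=7 s=1: VC-HIT | VC [13, 3]
  [11] addr=0x19 blk=3 s=1: VC-HIT | VC [13, 7]
  [12] addr=0x39 blk=7 s=1: VC-HIT | VC [13, 3]
  [13] addr=0x6a blk=13 s=1: VC-HIT | VC [7, 3]
  [14] addr=0x6e blk=13 s=1: L1-HIT | VC [7, 3]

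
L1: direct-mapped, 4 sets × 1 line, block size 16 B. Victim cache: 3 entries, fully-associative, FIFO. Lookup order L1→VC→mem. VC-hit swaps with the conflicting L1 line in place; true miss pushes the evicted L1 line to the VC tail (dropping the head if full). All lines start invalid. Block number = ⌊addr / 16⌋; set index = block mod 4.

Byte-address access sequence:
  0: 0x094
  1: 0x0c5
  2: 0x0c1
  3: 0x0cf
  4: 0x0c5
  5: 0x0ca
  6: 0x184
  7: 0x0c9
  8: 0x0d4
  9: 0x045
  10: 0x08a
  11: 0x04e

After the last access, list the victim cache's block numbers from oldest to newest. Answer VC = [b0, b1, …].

  [0] addr=0x94 blk=9 s=1: MISS | VC []
  [1] addr=0xc5 blk=12 s=0: MISS | VC []
  [2] addr=0xc1 blk=12 s=0: L1-HIT | VC []
  [3] addr=0xcf blk=12 s=0: L1-HIT | VC []
  [4] addr=0xc5 blk=12 s=0: L1-HIT | VC []
  [5] addr=0xca blk=12 s=0: L1-HIT | VC []
  [6] addr=0x184 blk=24 s=0: MISS | VC [12]
  [7] addr=0xc9 blk=12 s=0: VC-HIT | VC [24]
  [8] addr=0xd4 blk=13 s=1: MISS | VC [24, 9]
  [9] addr=0x45 blk=4 s=0: MISS | VC [24, 9, 12]
  [10] addr=0x8a blk=8 s=0: MISS | VC [9, 12, 4]
  [11] addr=0x4e blk=4 s=0: VC-HIT | VC [9, 12, 8]

VC = [9, 12, 8]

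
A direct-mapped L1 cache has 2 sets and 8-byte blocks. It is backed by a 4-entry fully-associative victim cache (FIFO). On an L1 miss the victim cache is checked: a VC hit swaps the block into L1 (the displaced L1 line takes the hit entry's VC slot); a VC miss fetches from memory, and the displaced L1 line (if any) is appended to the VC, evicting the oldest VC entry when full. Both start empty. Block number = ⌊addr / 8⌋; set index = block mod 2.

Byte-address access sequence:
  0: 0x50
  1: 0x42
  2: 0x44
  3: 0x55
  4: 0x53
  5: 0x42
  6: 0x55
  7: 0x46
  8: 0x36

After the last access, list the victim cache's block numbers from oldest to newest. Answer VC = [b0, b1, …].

#0 0x50→b10/s0 MISS; vc=[]
#1 0x42→b8/s0 MISS; vc=[10]
#2 0x44→b8/s0 L1-HIT; vc=[10]
#3 0x55→b10/s0 VC-HIT; vc=[8]
#4 0x53→b10/s0 L1-HIT; vc=[8]
#5 0x42→b8/s0 VC-HIT; vc=[10]
#6 0x55→b10/s0 VC-HIT; vc=[8]
#7 0x46→b8/s0 VC-HIT; vc=[10]
#8 0x36→b6/s0 MISS; vc=[10,8]

VC = [10, 8]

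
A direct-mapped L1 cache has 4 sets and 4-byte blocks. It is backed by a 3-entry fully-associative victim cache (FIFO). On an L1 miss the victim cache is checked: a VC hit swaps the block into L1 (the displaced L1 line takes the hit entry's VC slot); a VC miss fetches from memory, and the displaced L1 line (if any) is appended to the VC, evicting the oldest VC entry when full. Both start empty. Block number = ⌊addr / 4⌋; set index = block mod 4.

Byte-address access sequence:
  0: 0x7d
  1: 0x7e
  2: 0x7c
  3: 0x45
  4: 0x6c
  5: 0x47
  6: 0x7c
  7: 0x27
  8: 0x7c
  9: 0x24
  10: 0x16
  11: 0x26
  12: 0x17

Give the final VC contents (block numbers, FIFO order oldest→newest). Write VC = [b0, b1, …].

  [0] addr=0x7d blk=31 s=3: MISS | VC []
  [1] addr=0x7e blk=31 s=3: L1-HIT | VC []
  [2] addr=0x7c blk=31 s=3: L1-HIT | VC []
  [3] addr=0x45 blk=17 s=1: MISS | VC []
  [4] addr=0x6c blk=27 s=3: MISS | VC [31]
  [5] addr=0x47 blk=17 s=1: L1-HIT | VC [31]
  [6] addr=0x7c blk=31 s=3: VC-HIT | VC [27]
  [7] addr=0x27 blk=9 s=1: MISS | VC [27, 17]
  [8] addr=0x7c blk=31 s=3: L1-HIT | VC [27, 17]
  [9] addr=0x24 blk=9 s=1: L1-HIT | VC [27, 17]
  [10] addr=0x16 blk=5 s=1: MISS | VC [27, 17, 9]
  [11] addr=0x26 blk=9 s=1: VC-HIT | VC [27, 17, 5]
  [12] addr=0x17 blk=5 s=1: VC-HIT | VC [27, 17, 9]

VC = [27, 17, 9]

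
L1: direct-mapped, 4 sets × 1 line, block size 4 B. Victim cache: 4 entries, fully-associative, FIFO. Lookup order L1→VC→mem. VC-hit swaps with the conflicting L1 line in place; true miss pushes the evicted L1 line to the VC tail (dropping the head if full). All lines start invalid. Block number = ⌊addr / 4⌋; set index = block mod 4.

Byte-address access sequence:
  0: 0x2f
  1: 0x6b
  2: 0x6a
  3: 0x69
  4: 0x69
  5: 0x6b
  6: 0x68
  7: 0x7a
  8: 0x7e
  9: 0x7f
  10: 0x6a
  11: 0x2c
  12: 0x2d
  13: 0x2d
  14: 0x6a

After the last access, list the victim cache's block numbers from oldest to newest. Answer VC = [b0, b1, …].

  [0] addr=0x2f blk=11 s=3: MISS | VC []
  [1] addr=0x6b blk=26 s=2: MISS | VC []
  [2] addr=0x6a blk=26 s=2: L1-HIT | VC []
  [3] addr=0x69 blk=26 s=2: L1-HIT | VC []
  [4] addr=0x69 blk=26 s=2: L1-HIT | VC []
  [5] addr=0x6b blk=26 s=2: L1-HIT | VC []
  [6] addr=0x68 blk=26 s=2: L1-HIT | VC []
  [7] addr=0x7a blk=30 s=2: MISS | VC [26]
  [8] addr=0x7e blk=31 s=3: MISS | VC [26, 11]
  [9] addr=0x7f blk=31 s=3: L1-HIT | VC [26, 11]
  [10] addr=0x6a blk=26 s=2: VC-HIT | VC [30, 11]
  [11] addr=0x2c blk=11 s=3: VC-HIT | VC [30, 31]
  [12] addr=0x2d blk=11 s=3: L1-HIT | VC [30, 31]
  [13] addr=0x2d blk=11 s=3: L1-HIT | VC [30, 31]
  [14] addr=0x6a blk=26 s=2: L1-HIT | VC [30, 31]

VC = [30, 31]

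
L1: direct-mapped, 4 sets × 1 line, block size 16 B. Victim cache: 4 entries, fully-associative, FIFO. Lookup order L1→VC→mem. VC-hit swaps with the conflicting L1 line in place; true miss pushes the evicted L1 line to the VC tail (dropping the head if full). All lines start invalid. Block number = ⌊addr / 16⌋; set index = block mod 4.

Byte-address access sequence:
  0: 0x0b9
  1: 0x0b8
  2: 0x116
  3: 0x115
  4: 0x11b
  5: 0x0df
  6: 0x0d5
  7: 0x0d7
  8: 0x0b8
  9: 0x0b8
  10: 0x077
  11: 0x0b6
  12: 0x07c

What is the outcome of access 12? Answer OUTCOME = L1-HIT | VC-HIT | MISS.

#0 0xb9→b11/s3 MISS; vc=[]
#1 0xb8→b11/s3 L1-HIT; vc=[]
#2 0x116→b17/s1 MISS; vc=[]
#3 0x115→b17/s1 L1-HIT; vc=[]
#4 0x11b→b17/s1 L1-HIT; vc=[]
#5 0xdf→b13/s1 MISS; vc=[17]
#6 0xd5→b13/s1 L1-HIT; vc=[17]
#7 0xd7→b13/s1 L1-HIT; vc=[17]
#8 0xb8→b11/s3 L1-HIT; vc=[17]
#9 0xb8→b11/s3 L1-HIT; vc=[17]
#10 0x77→b7/s3 MISS; vc=[17,11]
#11 0xb6→b11/s3 VC-HIT; vc=[17,7]
#12 0x7c→b7/s3 VC-HIT; vc=[17,11]

OUTCOME = VC-HIT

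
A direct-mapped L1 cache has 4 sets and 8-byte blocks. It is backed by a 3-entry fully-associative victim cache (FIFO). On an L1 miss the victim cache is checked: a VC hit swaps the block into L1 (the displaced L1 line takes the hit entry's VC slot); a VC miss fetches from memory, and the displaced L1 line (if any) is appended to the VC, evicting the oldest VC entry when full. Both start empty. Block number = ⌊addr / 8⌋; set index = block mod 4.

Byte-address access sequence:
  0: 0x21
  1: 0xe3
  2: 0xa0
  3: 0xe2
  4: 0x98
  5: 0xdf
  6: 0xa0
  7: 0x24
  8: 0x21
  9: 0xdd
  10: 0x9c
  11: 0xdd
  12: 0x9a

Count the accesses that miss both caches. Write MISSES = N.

0: 0x21 (blk 4, set 0) → MISS  vc=[]
1: 0xe3 (blk 28, set 0) → MISS  vc=[4]
2: 0xa0 (blk 20, set 0) → MISS  vc=[4, 28]
3: 0xe2 (blk 28, set 0) → VC-HIT  vc=[4, 20]
4: 0x98 (blk 19, set 3) → MISS  vc=[4, 20]
5: 0xdf (blk 27, set 3) → MISS  vc=[4, 20, 19]
6: 0xa0 (blk 20, set 0) → VC-HIT  vc=[4, 28, 19]
7: 0x24 (blk 4, set 0) → VC-HIT  vc=[20, 28, 19]
8: 0x21 (blk 4, set 0) → L1-HIT  vc=[20, 28, 19]
9: 0xdd (blk 27, set 3) → L1-HIT  vc=[20, 28, 19]
10: 0x9c (blk 19, set 3) → VC-HIT  vc=[20, 28, 27]
11: 0xdd (blk 27, set 3) → VC-HIT  vc=[20, 28, 19]
12: 0x9a (blk 19, set 3) → VC-HIT  vc=[20, 28, 27]

MISSES = 5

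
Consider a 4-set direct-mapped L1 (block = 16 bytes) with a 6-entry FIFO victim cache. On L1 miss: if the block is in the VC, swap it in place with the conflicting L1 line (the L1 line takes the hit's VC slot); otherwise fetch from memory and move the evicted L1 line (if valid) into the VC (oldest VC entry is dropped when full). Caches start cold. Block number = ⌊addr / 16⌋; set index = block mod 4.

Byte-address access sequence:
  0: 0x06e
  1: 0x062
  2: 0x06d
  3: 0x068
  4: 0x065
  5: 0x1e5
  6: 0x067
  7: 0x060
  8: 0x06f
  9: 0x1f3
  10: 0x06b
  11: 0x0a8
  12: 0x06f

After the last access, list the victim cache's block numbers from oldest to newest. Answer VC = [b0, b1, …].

#0 0x6e→b6/s2 MISS; vc=[]
#1 0x62→b6/s2 L1-HIT; vc=[]
#2 0x6d→b6/s2 L1-HIT; vc=[]
#3 0x68→b6/s2 L1-HIT; vc=[]
#4 0x65→b6/s2 L1-HIT; vc=[]
#5 0x1e5→b30/s2 MISS; vc=[6]
#6 0x67→b6/s2 VC-HIT; vc=[30]
#7 0x60→b6/s2 L1-HIT; vc=[30]
#8 0x6f→b6/s2 L1-HIT; vc=[30]
#9 0x1f3→b31/s3 MISS; vc=[30]
#10 0x6b→b6/s2 L1-HIT; vc=[30]
#11 0xa8→b10/s2 MISS; vc=[30,6]
#12 0x6f→b6/s2 VC-HIT; vc=[30,10]

VC = [30, 10]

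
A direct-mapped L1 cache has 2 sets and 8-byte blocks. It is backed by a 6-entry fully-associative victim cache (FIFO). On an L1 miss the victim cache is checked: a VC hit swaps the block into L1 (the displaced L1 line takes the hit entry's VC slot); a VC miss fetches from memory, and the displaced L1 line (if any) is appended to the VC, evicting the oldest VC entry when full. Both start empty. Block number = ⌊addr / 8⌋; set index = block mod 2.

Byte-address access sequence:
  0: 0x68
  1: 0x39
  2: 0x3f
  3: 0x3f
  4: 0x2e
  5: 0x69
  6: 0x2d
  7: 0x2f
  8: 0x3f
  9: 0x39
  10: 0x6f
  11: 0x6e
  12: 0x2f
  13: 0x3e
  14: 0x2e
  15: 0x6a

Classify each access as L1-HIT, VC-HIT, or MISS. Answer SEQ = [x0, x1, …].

0: 0x68 (blk 13, set 1) → MISS  vc=[]
1: 0x39 (blk 7, set 1) → MISS  vc=[13]
2: 0x3f (blk 7, set 1) → L1-HIT  vc=[13]
3: 0x3f (blk 7, set 1) → L1-HIT  vc=[13]
4: 0x2e (blk 5, set 1) → MISS  vc=[13, 7]
5: 0x69 (blk 13, set 1) → VC-HIT  vc=[5, 7]
6: 0x2d (blk 5, set 1) → VC-HIT  vc=[13, 7]
7: 0x2f (blk 5, set 1) → L1-HIT  vc=[13, 7]
8: 0x3f (blk 7, set 1) → VC-HIT  vc=[13, 5]
9: 0x39 (blk 7, set 1) → L1-HIT  vc=[13, 5]
10: 0x6f (blk 13, set 1) → VC-HIT  vc=[7, 5]
11: 0x6e (blk 13, set 1) → L1-HIT  vc=[7, 5]
12: 0x2f (blk 5, set 1) → VC-HIT  vc=[7, 13]
13: 0x3e (blk 7, set 1) → VC-HIT  vc=[5, 13]
14: 0x2e (blk 5, set 1) → VC-HIT  vc=[7, 13]
15: 0x6a (blk 13, set 1) → VC-HIT  vc=[7, 5]

SEQ = [MISS, MISS, L1-HIT, L1-HIT, MISS, VC-HIT, VC-HIT, L1-HIT, VC-HIT, L1-HIT, VC-HIT, L1-HIT, VC-HIT, VC-HIT, VC-HIT, VC-HIT]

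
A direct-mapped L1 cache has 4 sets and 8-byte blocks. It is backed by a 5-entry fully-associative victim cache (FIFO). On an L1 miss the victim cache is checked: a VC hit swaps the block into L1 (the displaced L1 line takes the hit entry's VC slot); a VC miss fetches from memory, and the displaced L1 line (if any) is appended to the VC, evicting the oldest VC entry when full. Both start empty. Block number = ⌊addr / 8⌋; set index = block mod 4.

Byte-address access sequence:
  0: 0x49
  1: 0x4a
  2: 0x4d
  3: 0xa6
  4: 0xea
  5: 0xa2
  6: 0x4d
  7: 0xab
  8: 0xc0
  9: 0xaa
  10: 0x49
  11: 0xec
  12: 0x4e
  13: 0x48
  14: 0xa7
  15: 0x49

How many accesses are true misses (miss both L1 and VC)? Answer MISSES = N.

MISSES = 5

0: 0x49 (blk 9, set 1) → MISS  vc=[]
1: 0x4a (blk 9, set 1) → L1-HIT  vc=[]
2: 0x4d (blk 9, set 1) → L1-HIT  vc=[]
3: 0xa6 (blk 20, set 0) → MISS  vc=[]
4: 0xea (blk 29, set 1) → MISS  vc=[9]
5: 0xa2 (blk 20, set 0) → L1-HIT  vc=[9]
6: 0x4d (blk 9, set 1) → VC-HIT  vc=[29]
7: 0xab (blk 21, set 1) → MISS  vc=[29, 9]
8: 0xc0 (blk 24, set 0) → MISS  vc=[29, 9, 20]
9: 0xaa (blk 21, set 1) → L1-HIT  vc=[29, 9, 20]
10: 0x49 (blk 9, set 1) → VC-HIT  vc=[29, 21, 20]
11: 0xec (blk 29, set 1) → VC-HIT  vc=[9, 21, 20]
12: 0x4e (blk 9, set 1) → VC-HIT  vc=[29, 21, 20]
13: 0x48 (blk 9, set 1) → L1-HIT  vc=[29, 21, 20]
14: 0xa7 (blk 20, set 0) → VC-HIT  vc=[29, 21, 24]
15: 0x49 (blk 9, set 1) → L1-HIT  vc=[29, 21, 24]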